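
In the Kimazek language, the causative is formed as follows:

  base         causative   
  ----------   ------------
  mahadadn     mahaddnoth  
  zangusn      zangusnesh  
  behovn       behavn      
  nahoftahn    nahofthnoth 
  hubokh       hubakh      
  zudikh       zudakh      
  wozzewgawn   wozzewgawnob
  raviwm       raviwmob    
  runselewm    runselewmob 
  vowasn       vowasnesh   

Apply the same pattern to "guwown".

wozzewgawn and behovn both end in -n yet inflect differently (wozzewgawnob, behavn), so the final letter is not what conditions the rule; the second-to-last letter is.
"guwown" has second-to-last letter 'w'. The stems whose second-to-last letter is 'w' (runselewm → runselewmob, raviwm → raviwmob, wozzewgawn → wozzewgawnob) add -ob.
The other patterns: stems whose second-to-last letter is 'k' or 'v' change the last vowel to 'a'; stems whose second-to-last letter is 's' add -esh; stems whose second-to-last letter is 'd' or 'h' delete the last vowel and add -oth.
So guwown → guwownob.

guwownob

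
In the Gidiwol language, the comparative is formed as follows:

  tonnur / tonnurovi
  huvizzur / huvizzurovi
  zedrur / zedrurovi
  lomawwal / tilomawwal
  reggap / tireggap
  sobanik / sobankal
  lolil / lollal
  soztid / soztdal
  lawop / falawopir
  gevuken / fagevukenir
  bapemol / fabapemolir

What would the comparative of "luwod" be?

faluwodir

"luwod" has last vowel 'o'. The stems whose last vowel is 'o' (lawop → falawopir, bapemol → fabapemolir) add fa- … -ir around the stem.
The other patterns: stems whose last vowel is 'u' add -ovi; stems whose last vowel is 'a' add the prefix ti-; stems whose last vowel is 'i' delete the last vowel and add -al.
So luwod → faluwodir.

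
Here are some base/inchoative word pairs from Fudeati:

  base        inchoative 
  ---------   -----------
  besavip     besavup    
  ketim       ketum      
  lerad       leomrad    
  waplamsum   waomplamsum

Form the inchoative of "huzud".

ketim and waplamsum both end in -m yet inflect differently (ketum, waomplamsum), so the final letter is not what conditions the rule; the last vowel is.
"huzud" has last vowel 'u'. The one such stem in the data (waplamsum → waomplamsum) inserts -om- after the first vowel (as does lerad), so the same rule applies.
The other pattern: stems whose last vowel is 'i' change the last vowel to 'u'.
So huzud → huomzud.

huomzud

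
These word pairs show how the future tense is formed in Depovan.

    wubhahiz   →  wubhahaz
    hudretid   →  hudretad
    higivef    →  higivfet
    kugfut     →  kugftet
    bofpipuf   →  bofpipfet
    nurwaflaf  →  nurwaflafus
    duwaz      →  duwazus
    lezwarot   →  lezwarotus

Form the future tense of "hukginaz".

hukginazus

higivef and nurwaflaf both end in -f yet inflect differently (higivfet, nurwaflafus), so the final letter is not what conditions the rule; the last vowel is.
"hukginaz" has last vowel 'a'. The stems whose last vowel is 'a' (nurwaflaf → nurwaflafus, duwaz → duwazus) add -us.
So hukginaz → hukginazus.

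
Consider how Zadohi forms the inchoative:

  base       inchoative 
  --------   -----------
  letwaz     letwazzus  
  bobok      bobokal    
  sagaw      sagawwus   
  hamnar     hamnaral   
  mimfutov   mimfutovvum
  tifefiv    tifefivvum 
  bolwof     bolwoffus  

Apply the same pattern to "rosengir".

"rosengir" ends in -r. The one such stem in the data (hamnar → hamnaral) adds -al, so the same rule applies.
So rosengir → rosengiral.

rosengiral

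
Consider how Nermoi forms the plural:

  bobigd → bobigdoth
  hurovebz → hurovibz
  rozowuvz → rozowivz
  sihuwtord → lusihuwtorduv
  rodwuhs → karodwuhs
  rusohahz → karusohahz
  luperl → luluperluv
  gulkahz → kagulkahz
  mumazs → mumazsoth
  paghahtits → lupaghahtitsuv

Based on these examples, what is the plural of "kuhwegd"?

kuhwegdoth

paghahtits and rodwuhs both end in -s yet inflect differently (lupaghahtitsuv, karodwuhs), so the final letter is not what conditions the rule; the second-to-last letter is.
"kuhwegd" has second-to-last letter 'g'. The one such stem in the data (bobigd → bobigdoth) adds -oth, so the same rule applies.
The other patterns: stems whose second-to-last letter is 'r' or 't' add lu- … -uv around the stem; stems whose second-to-last letter is 'h' add the prefix ka-; stems whose second-to-last letter is 'b' or 'v' change the last vowel to 'i'.
So kuhwegd → kuhwegdoth.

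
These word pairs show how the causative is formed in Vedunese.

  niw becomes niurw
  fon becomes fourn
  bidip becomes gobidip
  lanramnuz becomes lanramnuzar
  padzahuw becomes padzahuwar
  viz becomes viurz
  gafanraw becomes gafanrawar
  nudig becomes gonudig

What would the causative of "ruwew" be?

goruwew

niw and padzahuw both end in -w yet inflect differently (niurw, padzahuwar), so the final letter is not what conditions the rule; the number of vowels is.
"ruwew" has 2 vowels. The stems with 2 vowels (nudig → gonudig, bidip → gobidip) add the prefix go-.
So ruwew → goruwew.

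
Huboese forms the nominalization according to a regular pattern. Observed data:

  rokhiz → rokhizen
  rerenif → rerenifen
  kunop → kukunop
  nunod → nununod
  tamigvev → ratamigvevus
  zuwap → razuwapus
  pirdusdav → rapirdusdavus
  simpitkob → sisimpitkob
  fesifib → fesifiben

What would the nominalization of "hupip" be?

hupipen

simpitkob and fesifib both end in -b yet inflect differently (sisimpitkob, fesifiben), so the final letter is not what conditions the rule; the last vowel is.
"hupip" has last vowel 'i'. The stems whose last vowel is 'i' (rerenif → rerenifen, rokhiz → rokhizen, fesifib → fesifiben) add -en.
So hupip → hupipen.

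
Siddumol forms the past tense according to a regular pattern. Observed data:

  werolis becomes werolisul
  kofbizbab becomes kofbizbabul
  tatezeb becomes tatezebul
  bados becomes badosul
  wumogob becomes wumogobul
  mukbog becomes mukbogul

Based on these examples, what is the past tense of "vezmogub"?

vezmogubul

Every pair shown (werolis → werolisul, kofbizbab → kofbizbabul, tatezeb → tatezebul, …) follows the same rule: add -ul.
So vezmogub → vezmogubul.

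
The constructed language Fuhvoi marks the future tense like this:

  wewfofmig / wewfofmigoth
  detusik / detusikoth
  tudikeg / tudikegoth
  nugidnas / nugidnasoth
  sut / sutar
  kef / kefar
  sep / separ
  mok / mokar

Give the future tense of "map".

mapar

detusik and mok both end in -k yet inflect differently (detusikoth, mokar), so the final letter is not what conditions the rule; the number of vowels is.
"map" has 1 vowel. The stems with 1 vowel (sut → sutar, kef → kefar, sep → separ) add -ar.
The other pattern: stems with 3 vowels add -oth.
So map → mapar.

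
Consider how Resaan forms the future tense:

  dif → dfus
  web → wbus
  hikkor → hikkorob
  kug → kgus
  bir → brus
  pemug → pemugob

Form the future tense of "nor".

nrus

bir and hikkor both end in -r yet inflect differently (brus, hikkorob), so the final letter is not what conditions the rule; the number of vowels is.
"nor" has 1 vowel. The stems with 1 vowel (dif → dfus, kug → kgus, bir → brus) delete the last vowel and add -us.
So nor → nrus.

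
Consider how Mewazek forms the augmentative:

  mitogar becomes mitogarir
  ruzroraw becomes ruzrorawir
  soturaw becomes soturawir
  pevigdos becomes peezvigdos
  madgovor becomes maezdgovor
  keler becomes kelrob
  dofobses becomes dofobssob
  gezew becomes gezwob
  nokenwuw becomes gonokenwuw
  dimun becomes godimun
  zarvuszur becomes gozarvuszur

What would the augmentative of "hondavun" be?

mitogar and madgovor both end in -r yet inflect differently (mitogarir, maezdgovor), so the final letter is not what conditions the rule; the last vowel is.
"hondavun" has last vowel 'u'. The stems whose last vowel is 'u' (nokenwuw → gonokenwuw, dimun → godimun, zarvuszur → gozarvuszur) add the prefix go-.
So hondavun → gohondavun.

gohondavun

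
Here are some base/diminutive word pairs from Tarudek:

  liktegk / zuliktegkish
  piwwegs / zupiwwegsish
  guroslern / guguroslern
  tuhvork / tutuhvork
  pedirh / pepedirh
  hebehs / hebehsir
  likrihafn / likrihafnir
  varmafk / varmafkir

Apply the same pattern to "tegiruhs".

tegiruhsir

liktegk and tuhvork both end in -k yet inflect differently (zuliktegkish, tutuhvork), so the final letter is not what conditions the rule; the second-to-last letter is.
"tegiruhs" has second-to-last letter 'h'. The one such stem in the data (hebehs → hebehsir) adds -ir, so the same rule applies.
The other patterns: stems whose second-to-last letter is 'g' add zu- … -ish around the stem; stems whose second-to-last letter is 'r' repeat the first consonant+vowel as a prefix.
So tegiruhs → tegiruhsir.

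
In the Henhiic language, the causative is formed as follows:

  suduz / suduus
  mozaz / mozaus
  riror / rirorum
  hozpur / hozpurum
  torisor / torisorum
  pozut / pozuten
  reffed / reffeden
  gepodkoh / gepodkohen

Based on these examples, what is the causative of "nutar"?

suduz and hozpur both have last vowel 'u' yet inflect differently (suduus, hozpurum), so the last vowel is not what conditions the rule; the final letter is.
"nutar" ends in -r. The stems ending in -r (riror → rirorum, hozpur → hozpurum, torisor → torisorum) add -um.
The other patterns: stems ending in -z drop the final letter and add -us; stems ending in -d, -h or -t add -en.
So nutar → nutarum.

nutarum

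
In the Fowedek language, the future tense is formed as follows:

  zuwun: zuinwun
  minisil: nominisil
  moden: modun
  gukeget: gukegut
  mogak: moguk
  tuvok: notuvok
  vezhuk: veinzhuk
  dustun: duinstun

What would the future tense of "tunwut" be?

"tunwut" has last vowel 'u'. The stems whose last vowel is 'u' (dustun → duinstun, zuwun → zuinwun, vezhuk → veinzhuk) insert -in- after the first vowel.
The other patterns: stems whose last vowel is 'i' or 'o' add the prefix no-; stems whose last vowel is 'a' or 'e' change the last vowel to 'u'.
So tunwut → tuinnwut.

tuinnwut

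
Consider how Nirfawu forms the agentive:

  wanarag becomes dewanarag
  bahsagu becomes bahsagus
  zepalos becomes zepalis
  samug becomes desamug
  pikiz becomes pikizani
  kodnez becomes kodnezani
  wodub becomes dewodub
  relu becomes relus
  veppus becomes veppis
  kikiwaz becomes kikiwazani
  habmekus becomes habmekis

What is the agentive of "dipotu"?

wodub and veppus both have last vowel 'u' yet inflect differently (dewodub, veppis), so the last vowel is not what conditions the rule; the final letter is.
"dipotu" ends in -u. The stems ending in -u (bahsagu → bahsagus, relu → relus) drop the final letter and add -us.
So dipotu → dipotus.

dipotus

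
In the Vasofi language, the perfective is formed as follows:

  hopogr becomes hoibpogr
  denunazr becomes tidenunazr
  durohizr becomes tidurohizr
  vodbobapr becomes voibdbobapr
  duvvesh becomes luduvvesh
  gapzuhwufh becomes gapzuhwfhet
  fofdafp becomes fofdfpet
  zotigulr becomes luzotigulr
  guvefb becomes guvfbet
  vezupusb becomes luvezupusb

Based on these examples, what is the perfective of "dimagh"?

diibmagh

"dimagh" has second-to-last letter 'g'. The one such stem in the data (hopogr → hoibpogr) inserts -ib- after the first vowel (as does vodbobapr), so the same rule applies.
The other patterns: stems whose second-to-last letter is 'z' add the prefix ti-; stems whose second-to-last letter is 'l' or 's' add the prefix lu-; stems whose second-to-last letter is 'f' delete the last vowel and add -et.
So dimagh → diibmagh.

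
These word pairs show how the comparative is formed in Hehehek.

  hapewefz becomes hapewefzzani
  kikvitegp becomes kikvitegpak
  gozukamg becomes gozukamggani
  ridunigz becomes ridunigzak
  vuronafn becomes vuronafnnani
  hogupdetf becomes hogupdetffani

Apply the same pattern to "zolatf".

zolatffani

ridunigz and hapewefz both end in -z yet inflect differently (ridunigzak, hapewefzzani), so the final letter is not what conditions the rule; the second-to-last letter is.
"zolatf" has second-to-last letter 't'. The one such stem in the data (hogupdetf → hogupdetffani) doubles the final consonant and adds -ani (as do hapewefz, gozukamg), so the same rule applies.
The other pattern: stems whose second-to-last letter is 'g' add -ak.
So zolatf → zolatffani.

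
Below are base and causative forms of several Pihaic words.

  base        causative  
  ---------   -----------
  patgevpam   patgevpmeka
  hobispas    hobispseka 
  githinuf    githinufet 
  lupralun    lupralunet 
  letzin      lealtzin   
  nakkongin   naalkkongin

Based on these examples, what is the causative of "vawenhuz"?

lupralun and letzin both end in -n yet inflect differently (lupralunet, lealtzin), so the final letter is not what conditions the rule; the last vowel is.
"vawenhuz" has last vowel 'u'. The stems whose last vowel is 'u' (githinuf → githinufet, lupralun → lupralunet) add -et.
The other patterns: stems whose last vowel is 'a' delete the last vowel and add -eka; stems whose last vowel is 'i' insert -al- after the first vowel.
So vawenhuz → vawenhuzet.

vawenhuzet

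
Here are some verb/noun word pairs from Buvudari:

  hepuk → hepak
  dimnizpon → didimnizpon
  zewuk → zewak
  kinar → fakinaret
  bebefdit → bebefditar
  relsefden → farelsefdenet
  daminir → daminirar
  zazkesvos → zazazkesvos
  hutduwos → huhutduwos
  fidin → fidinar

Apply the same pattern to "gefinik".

gefinikar

"gefinik" has last vowel 'i'. The stems whose last vowel is 'i' (fidin → fidinar, bebefdit → bebefditar, daminir → daminirar) add -ar.
The other patterns: stems whose last vowel is 'u' change the last vowel to 'a'; stems whose last vowel is 'o' repeat the first consonant+vowel as a prefix; stems whose last vowel is 'a' or 'e' add fa- … -et around the stem.
So gefinik → gefinikar.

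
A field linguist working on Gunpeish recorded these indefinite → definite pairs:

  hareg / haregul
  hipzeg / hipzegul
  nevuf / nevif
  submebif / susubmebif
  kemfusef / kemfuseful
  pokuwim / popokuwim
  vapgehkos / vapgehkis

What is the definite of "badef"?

badeful

submebif and kemfusef both end in -f yet inflect differently (susubmebif, kemfuseful), so the final letter is not what conditions the rule; the last vowel is.
"badef" has last vowel 'e'. The stems whose last vowel is 'e' (hipzeg → hipzegul, kemfusef → kemfuseful, hareg → haregul) add -ul.
So badef → badeful.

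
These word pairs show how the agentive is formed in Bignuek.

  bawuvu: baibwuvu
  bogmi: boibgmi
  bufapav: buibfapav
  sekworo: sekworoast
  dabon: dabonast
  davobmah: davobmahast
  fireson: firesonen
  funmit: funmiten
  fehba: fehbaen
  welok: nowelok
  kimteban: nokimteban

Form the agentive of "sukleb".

suklebast

"sukleb" begins with s-. The one such stem in the data (sekworo → sekworoast) adds -ast, so the same rule applies.
The other patterns: stems beginning with b- insert -ib- after the first vowel; stems beginning with f- add -en; stems beginning with k- or w- add the prefix no-.
So sukleb → suklebast.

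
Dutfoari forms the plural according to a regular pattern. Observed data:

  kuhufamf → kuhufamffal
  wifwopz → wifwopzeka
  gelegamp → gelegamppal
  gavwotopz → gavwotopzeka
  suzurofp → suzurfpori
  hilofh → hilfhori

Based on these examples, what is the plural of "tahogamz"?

"tahogamz" has second-to-last letter 'm'. The stems whose second-to-last letter is 'm' (kuhufamf → kuhufamffal, gelegamp → gelegamppal) double the final consonant and add -al.
So tahogamz → tahogamzzal.

tahogamzzal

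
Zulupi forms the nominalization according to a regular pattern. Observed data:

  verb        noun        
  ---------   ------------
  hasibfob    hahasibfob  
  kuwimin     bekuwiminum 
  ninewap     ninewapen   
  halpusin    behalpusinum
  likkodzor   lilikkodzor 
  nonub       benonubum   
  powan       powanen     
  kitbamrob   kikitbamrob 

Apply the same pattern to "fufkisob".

hasibfob and nonub both end in -b yet inflect differently (hahasibfob, benonubum), so the final letter is not what conditions the rule; the last vowel is.
"fufkisob" has last vowel 'o'. The stems whose last vowel is 'o' (likkodzor → lilikkodzor, hasibfob → hahasibfob, kitbamrob → kikitbamrob) repeat the first consonant+vowel as a prefix.
So fufkisob → fufufkisob.

fufufkisob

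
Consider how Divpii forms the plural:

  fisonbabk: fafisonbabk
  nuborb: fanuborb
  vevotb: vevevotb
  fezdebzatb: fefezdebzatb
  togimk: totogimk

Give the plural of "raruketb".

rararuketb

nuborb and vevotb both end in -b yet inflect differently (fanuborb, vevevotb), so the final letter is not what conditions the rule; the second-to-last letter is.
"raruketb" has second-to-last letter 't'. The stems whose second-to-last letter is 't' (vevotb → vevevotb, fezdebzatb → fefezdebzatb) repeat the first consonant+vowel as a prefix.
So raruketb → rararuketb.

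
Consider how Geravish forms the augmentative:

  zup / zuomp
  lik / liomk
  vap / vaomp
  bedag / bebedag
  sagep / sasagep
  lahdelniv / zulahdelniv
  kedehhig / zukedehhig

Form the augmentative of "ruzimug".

zuruzimug

zup and sagep both end in -p yet inflect differently (zuomp, sasagep), so the final letter is not what conditions the rule; the number of vowels is.
"ruzimug" has 3 vowels. The stems with 3 vowels (lahdelniv → zulahdelniv, kedehhig → zukedehhig) add the prefix zu-.
The other patterns: stems with 1 vowel insert -om- after the first vowel; stems with 2 vowels repeat the first consonant+vowel as a prefix.
So ruzimug → zuruzimug.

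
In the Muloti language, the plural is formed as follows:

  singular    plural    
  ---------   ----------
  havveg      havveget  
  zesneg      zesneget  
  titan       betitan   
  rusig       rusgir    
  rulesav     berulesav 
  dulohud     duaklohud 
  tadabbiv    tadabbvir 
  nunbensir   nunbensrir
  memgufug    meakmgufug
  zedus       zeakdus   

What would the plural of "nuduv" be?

memgufug and rusig both end in -g yet inflect differently (meakmgufug, rusgir), so the final letter is not what conditions the rule; the last vowel is.
"nuduv" has last vowel 'u'. The stems whose last vowel is 'u' (dulohud → duaklohud, memgufug → meakmgufug, zedus → zeakdus) insert -ak- after the first vowel.
So nuduv → nuakduv.

nuakduv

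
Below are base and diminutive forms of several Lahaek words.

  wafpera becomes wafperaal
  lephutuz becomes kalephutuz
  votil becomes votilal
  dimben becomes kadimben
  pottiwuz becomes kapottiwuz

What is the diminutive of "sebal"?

lephutuz and wafpera both have 3 vowels yet inflect differently (kalephutuz, wafperaal), so the number of vowels is not what conditions the rule; the final letter is.
"sebal" ends in -l. The one such stem in the data (votil → votilal) adds -al, so the same rule applies.
So sebal → sebalal.

sebalal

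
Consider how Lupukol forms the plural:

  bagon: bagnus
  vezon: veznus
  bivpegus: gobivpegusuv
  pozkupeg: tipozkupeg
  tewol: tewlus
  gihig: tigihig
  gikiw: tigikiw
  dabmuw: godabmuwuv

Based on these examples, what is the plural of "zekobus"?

gozekobusuv

dabmuw and gikiw both end in -w yet inflect differently (godabmuwuv, tigikiw), so the final letter is not what conditions the rule; the last vowel is.
"zekobus" has last vowel 'u'. The stems whose last vowel is 'u' (bivpegus → gobivpegusuv, dabmuw → godabmuwuv) add go- … -uv around the stem.
The other patterns: stems whose last vowel is 'o' delete the last vowel and add -us; stems whose last vowel is 'e' or 'i' add the prefix ti-.
So zekobus → gozekobusuv.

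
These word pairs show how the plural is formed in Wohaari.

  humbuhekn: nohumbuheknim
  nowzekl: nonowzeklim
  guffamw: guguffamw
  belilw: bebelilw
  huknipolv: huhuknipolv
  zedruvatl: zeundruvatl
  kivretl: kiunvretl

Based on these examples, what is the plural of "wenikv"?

nowzekl and zedruvatl both end in -l yet inflect differently (nonowzeklim, zeundruvatl), so the final letter is not what conditions the rule; the second-to-last letter is.
"wenikv" has second-to-last letter 'k'. The stems whose second-to-last letter is 'k' (humbuhekn → nohumbuheknim, nowzekl → nonowzeklim) add no- … -im around the stem.
So wenikv → nowenikvim.

nowenikvim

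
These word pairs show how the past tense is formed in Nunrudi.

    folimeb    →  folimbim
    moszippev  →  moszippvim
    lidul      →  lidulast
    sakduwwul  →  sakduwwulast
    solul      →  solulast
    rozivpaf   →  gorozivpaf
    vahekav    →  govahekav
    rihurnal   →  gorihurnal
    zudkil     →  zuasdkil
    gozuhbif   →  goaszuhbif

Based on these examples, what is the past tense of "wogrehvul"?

wogrehvulast

"wogrehvul" has last vowel 'u'. The stems whose last vowel is 'u' (lidul → lidulast, sakduwwul → sakduwwulast, solul → solulast) add -ast.
The other patterns: stems whose last vowel is 'e' delete the last vowel and add -im; stems whose last vowel is 'a' add the prefix go-; stems whose last vowel is 'i' insert -as- after the first vowel.
So wogrehvul → wogrehvulast.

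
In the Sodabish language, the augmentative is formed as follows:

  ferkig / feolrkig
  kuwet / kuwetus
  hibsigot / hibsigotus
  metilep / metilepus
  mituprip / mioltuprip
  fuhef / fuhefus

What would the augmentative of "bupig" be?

metilep and mituprip both end in -p yet inflect differently (metilepus, mioltuprip), so the final letter is not what conditions the rule; the last vowel is.
"bupig" has last vowel 'i'. The stems whose last vowel is 'i' (mituprip → mioltuprip, ferkig → feolrkig) insert -ol- after the first vowel.
The other pattern: stems whose last vowel is 'e' or 'o' add -us.
So bupig → buolpig.

buolpig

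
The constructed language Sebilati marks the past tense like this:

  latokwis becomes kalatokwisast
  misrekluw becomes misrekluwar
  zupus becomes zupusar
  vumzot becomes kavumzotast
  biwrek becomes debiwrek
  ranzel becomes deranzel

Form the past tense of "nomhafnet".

denomhafnet

zupus and latokwis both end in -s yet inflect differently (zupusar, kalatokwisast), so the final letter is not what conditions the rule; the last vowel is.
"nomhafnet" has last vowel 'e'. The stems whose last vowel is 'e' (ranzel → deranzel, biwrek → debiwrek) add the prefix de-.
The other patterns: stems whose last vowel is 'u' add -ar; stems whose last vowel is 'i' or 'o' add ka- … -ast around the stem.
So nomhafnet → denomhafnet.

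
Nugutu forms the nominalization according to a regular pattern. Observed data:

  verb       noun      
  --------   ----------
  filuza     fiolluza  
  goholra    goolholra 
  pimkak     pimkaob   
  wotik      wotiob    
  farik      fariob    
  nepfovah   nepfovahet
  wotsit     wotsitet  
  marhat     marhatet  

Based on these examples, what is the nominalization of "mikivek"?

filuza and pimkak both have last vowel 'a' yet inflect differently (fiolluza, pimkaob), so the last vowel is not what conditions the rule; the final letter is.
"mikivek" ends in -k. The stems ending in -k (pimkak → pimkaob, wotik → wotiob, farik → fariob) drop the final letter and add -ob.
The other patterns: stems ending in -a insert -ol- after the first vowel; stems ending in -h or -t add -et.
So mikivek → mikiveob.

mikiveob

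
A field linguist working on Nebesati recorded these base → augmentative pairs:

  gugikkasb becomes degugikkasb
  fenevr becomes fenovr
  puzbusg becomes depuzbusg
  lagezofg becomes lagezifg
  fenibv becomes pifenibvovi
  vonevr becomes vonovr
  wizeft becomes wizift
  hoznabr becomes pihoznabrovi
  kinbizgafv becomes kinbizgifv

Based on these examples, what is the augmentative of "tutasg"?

lagezofg and puzbusg both end in -g yet inflect differently (lagezifg, depuzbusg), so the final letter is not what conditions the rule; the second-to-last letter is.
"tutasg" has second-to-last letter 's'. The stems whose second-to-last letter is 's' (gugikkasb → degugikkasb, puzbusg → depuzbusg) add the prefix de-.
So tutasg → detutasg.

detutasg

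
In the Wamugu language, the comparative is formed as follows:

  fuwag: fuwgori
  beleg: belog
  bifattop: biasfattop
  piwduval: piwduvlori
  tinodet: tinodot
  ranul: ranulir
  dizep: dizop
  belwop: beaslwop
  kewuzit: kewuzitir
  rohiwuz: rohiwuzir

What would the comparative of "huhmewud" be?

kewuzit and tinodet both end in -t yet inflect differently (kewuzitir, tinodot), so the final letter is not what conditions the rule; the last vowel is.
"huhmewud" has last vowel 'u'. The stems whose last vowel is 'u' (ranul → ranulir, rohiwuz → rohiwuzir) add -ir.
The other patterns: stems whose last vowel is 'e' change the last vowel to 'o'; stems whose last vowel is 'a' delete the last vowel and add -ori; stems whose last vowel is 'o' insert -as- after the first vowel.
So huhmewud → huhmewudir.

huhmewudir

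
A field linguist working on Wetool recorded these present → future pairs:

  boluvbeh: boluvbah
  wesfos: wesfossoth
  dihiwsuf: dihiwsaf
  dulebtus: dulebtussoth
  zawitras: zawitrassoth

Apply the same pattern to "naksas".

"naksas" ends in -s. The stems ending in -s (dulebtus → dulebtussoth, wesfos → wesfossoth, zawitras → zawitrassoth) double the final consonant and add -oth.
So naksas → naksassoth.

naksassoth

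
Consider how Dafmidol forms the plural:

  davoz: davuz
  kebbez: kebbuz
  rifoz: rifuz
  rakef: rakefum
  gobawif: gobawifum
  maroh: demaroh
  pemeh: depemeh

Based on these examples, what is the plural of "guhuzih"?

deguhuzih

"guhuzih" ends in -h. The stems ending in -h (maroh → demaroh, pemeh → depemeh) add the prefix de-.
So guhuzih → deguhuzih.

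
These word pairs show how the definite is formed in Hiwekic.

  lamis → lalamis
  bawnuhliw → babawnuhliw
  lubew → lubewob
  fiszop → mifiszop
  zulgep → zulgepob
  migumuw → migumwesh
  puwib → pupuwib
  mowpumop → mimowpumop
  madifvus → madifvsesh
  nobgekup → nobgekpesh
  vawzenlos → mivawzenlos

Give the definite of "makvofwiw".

"makvofwiw" has last vowel 'i'. The stems whose last vowel is 'i' (puwib → pupuwib, bawnuhliw → babawnuhliw, lamis → lalamis) repeat the first consonant+vowel as a prefix.
The other patterns: stems whose last vowel is 'e' add -ob; stems whose last vowel is 'o' add the prefix mi-; stems whose last vowel is 'u' delete the last vowel and add -esh.
So makvofwiw → mamakvofwiw.

mamakvofwiw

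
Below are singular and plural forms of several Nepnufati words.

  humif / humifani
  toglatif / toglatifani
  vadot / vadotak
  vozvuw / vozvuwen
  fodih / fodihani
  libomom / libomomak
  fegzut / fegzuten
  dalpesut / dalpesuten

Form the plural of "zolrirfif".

zolrirfifani

vadot and fegzut both end in -t yet inflect differently (vadotak, fegzuten), so the final letter is not what conditions the rule; the last vowel is.
"zolrirfif" has last vowel 'i'. The stems whose last vowel is 'i' (fodih → fodihani, humif → humifani, toglatif → toglatifani) add -ani.
The other patterns: stems whose last vowel is 'o' add -ak; stems whose last vowel is 'u' add -en.
So zolrirfif → zolrirfifani.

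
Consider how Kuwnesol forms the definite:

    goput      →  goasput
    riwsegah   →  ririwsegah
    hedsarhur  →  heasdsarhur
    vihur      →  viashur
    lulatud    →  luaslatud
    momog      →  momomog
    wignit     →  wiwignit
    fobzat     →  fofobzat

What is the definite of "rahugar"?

rarahugar

goput and wignit both end in -t yet inflect differently (goasput, wiwignit), so the final letter is not what conditions the rule; the last vowel is.
"rahugar" has last vowel 'a'. The stems whose last vowel is 'a' (riwsegah → ririwsegah, fobzat → fofobzat) repeat the first consonant+vowel as a prefix.
So rahugar → rarahugar.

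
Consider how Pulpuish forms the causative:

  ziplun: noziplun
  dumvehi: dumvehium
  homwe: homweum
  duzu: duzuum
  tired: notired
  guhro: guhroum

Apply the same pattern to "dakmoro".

ziplun and duzu both have last vowel 'u' yet inflect differently (noziplun, duzuum), so the last vowel is not what conditions the rule; whether the stem ends in a vowel or a consonant is.
"dakmoro" ends in a vowel. The stems ending in a vowel (duzu → duzuum, dumvehi → dumvehium, guhro → guhroum) add -um.
The other pattern: stems ending in a consonant add the prefix no-.
So dakmoro → dakmoroum.

dakmoroum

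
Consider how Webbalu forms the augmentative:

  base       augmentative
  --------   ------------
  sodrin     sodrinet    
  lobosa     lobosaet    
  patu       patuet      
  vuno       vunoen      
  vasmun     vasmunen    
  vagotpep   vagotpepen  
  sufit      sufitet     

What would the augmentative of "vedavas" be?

vasmun and sodrin both end in -n yet inflect differently (vasmunen, sodrinet), so the final letter is not what conditions the rule; the first letter is.
"vedavas" begins with v-. The stems beginning with v- (vasmun → vasmunen, vagotpep → vagotpepen, vuno → vunoen) add -en.
So vedavas → vedavasen.

vedavasen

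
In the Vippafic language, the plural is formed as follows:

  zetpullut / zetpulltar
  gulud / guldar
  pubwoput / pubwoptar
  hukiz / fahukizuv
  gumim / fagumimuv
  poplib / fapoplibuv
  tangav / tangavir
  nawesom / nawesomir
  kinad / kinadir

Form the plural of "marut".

martar

gumim and nawesom both end in -m yet inflect differently (fagumimuv, nawesomir), so the final letter is not what conditions the rule; the last vowel is.
"marut" has last vowel 'u'. The stems whose last vowel is 'u' (zetpullut → zetpulltar, gulud → guldar, pubwoput → pubwoptar) delete the last vowel and add -ar.
The other patterns: stems whose last vowel is 'i' add fa- … -uv around the stem; stems whose last vowel is 'a' or 'o' add -ir.
So marut → martar.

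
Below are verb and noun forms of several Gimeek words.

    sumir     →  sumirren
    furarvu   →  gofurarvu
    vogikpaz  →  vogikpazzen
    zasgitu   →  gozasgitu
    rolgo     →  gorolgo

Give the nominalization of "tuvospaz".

tuvospazzen

vogikpaz and furarvu both have 3 vowels yet inflect differently (vogikpazzen, gofurarvu), so the number of vowels is not what conditions the rule; whether the stem ends in a vowel or a consonant is.
"tuvospaz" ends in a consonant. The stems ending in a consonant (sumir → sumirren, vogikpaz → vogikpazzen) double the final consonant and add -en.
So tuvospaz → tuvospazzen.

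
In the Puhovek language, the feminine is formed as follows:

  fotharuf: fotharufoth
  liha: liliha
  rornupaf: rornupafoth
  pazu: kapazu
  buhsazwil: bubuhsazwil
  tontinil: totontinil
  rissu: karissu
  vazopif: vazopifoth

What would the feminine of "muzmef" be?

liha and rornupaf both have last vowel 'a' yet inflect differently (liliha, rornupafoth), so the last vowel is not what conditions the rule; the final letter is.
"muzmef" ends in -f. The stems ending in -f (rornupaf → rornupafoth, vazopif → vazopifoth, fotharuf → fotharufoth) add -oth.
The other patterns: stems ending in -u add the prefix ka-; stems ending in -a or -l repeat the first consonant+vowel as a prefix.
So muzmef → muzmefoth.

muzmefoth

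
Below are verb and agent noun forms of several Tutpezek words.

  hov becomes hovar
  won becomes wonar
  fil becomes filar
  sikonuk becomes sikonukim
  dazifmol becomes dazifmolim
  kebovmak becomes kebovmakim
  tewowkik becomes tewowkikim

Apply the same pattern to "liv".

fil and dazifmol both end in -l yet inflect differently (filar, dazifmolim), so the final letter is not what conditions the rule; the number of vowels is.
"liv" has 1 vowel. The stems with 1 vowel (hov → hovar, won → wonar, fil → filar) add -ar.
So liv → livar.

livar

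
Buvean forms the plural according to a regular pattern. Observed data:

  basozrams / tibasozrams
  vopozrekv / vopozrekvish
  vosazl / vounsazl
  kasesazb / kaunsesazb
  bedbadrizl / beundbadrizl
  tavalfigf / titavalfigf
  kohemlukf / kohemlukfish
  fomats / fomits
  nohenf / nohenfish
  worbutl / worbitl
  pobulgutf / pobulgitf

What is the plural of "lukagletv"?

lukaglitv

nohenf and pobulgutf both end in -f yet inflect differently (nohenfish, pobulgitf), so the final letter is not what conditions the rule; the second-to-last letter is.
"lukagletv" has second-to-last letter 't'. The stems whose second-to-last letter is 't' (pobulgutf → pobulgitf, worbutl → worbitl, fomats → fomits) change the last vowel to 'i'.
The other patterns: stems whose second-to-last letter is 'k' or 'n' add -ish; stems whose second-to-last letter is 'z' insert -un- after the first vowel; stems whose second-to-last letter is 'g' or 'm' add the prefix ti-.
So lukagletv → lukaglitv.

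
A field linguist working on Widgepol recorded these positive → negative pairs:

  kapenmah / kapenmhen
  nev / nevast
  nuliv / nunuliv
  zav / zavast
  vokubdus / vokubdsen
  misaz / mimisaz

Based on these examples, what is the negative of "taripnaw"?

taripnwen

nev and nuliv both end in -v yet inflect differently (nevast, nunuliv), so the final letter is not what conditions the rule; the number of vowels is.
"taripnaw" has 3 vowels. The stems with 3 vowels (kapenmah → kapenmhen, vokubdus → vokubdsen) delete the last vowel and add -en.
So taripnaw → taripnwen.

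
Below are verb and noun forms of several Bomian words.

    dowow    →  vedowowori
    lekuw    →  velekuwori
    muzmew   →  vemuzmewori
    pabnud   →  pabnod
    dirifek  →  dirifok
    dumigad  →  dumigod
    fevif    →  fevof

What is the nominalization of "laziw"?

"laziw" ends in -w. The stems ending in -w (dowow → vedowowori, lekuw → velekuwori, muzmew → vemuzmewori) add ve- … -ori around the stem.
So laziw → velaziwori.

velaziwori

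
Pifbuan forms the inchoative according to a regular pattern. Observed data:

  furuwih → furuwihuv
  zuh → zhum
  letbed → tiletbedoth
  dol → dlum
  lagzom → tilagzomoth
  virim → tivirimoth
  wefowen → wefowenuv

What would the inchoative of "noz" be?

zuh and furuwih both end in -h yet inflect differently (zhum, furuwihuv), so the final letter is not what conditions the rule; the number of vowels is.
"noz" has 1 vowel. The stems with 1 vowel (dol → dlum, zuh → zhum) delete the last vowel and add -um.
The other patterns: stems with 2 vowels add ti- … -oth around the stem; stems with 3 vowels add -uv.
So noz → nzum.

nzum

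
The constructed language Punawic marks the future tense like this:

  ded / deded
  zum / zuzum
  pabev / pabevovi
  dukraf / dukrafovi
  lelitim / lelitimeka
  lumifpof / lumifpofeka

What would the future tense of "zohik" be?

zohikovi

zum and lelitim both end in -m yet inflect differently (zuzum, lelitimeka), so the final letter is not what conditions the rule; the number of vowels is.
"zohik" has 2 vowels. The stems with 2 vowels (pabev → pabevovi, dukraf → dukrafovi) add -ovi.
So zohik → zohikovi.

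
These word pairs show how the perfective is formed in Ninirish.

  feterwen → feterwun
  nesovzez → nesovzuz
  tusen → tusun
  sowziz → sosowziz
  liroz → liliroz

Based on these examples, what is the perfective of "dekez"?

dekuz

nesovzez and sowziz both end in -z yet inflect differently (nesovzuz, sosowziz), so the final letter is not what conditions the rule; the last vowel is.
"dekez" has last vowel 'e'. The stems whose last vowel is 'e' (feterwen → feterwun, nesovzez → nesovzuz, tusen → tusun) change the last vowel to 'u'.
The other pattern: stems whose last vowel is 'i' or 'o' repeat the first consonant+vowel as a prefix.
So dekez → dekuz.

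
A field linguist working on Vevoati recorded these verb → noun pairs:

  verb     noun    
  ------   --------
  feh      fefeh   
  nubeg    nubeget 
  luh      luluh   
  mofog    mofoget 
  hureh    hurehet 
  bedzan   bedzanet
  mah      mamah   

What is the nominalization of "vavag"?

mah and hureh both end in -h yet inflect differently (mamah, hurehet), so the final letter is not what conditions the rule; the number of vowels is.
"vavag" has 2 vowels. The stems with 2 vowels (nubeg → nubeget, mofog → mofoget, bedzan → bedzanet) add -et.
The other pattern: stems with 1 vowel repeat the first consonant+vowel as a prefix.
So vavag → vavaget.

vavaget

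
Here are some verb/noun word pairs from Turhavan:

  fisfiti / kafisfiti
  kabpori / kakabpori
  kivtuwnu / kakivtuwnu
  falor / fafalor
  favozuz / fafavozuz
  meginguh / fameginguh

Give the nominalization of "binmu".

kivtuwnu and favozuz both have last vowel 'u' yet inflect differently (kakivtuwnu, fafavozuz), so the last vowel is not what conditions the rule; whether the stem ends in a vowel or a consonant is.
"binmu" ends in a vowel. The stems ending in a vowel (fisfiti → kafisfiti, kabpori → kakabpori, kivtuwnu → kakivtuwnu) add the prefix ka-.
The other pattern: stems ending in a consonant add the prefix fa-.
So binmu → kabinmu.

kabinmu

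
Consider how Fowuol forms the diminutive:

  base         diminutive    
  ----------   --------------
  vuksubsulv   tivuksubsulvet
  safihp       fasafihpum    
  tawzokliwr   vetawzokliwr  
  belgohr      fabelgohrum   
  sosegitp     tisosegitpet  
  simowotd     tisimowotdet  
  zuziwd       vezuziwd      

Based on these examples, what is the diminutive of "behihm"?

fabehihmum

tawzokliwr and belgohr both end in -r yet inflect differently (vetawzokliwr, fabelgohrum), so the final letter is not what conditions the rule; the second-to-last letter is.
"behihm" has second-to-last letter 'h'. The stems whose second-to-last letter is 'h' (belgohr → fabelgohrum, safihp → fasafihpum) add fa- … -um around the stem.
The other patterns: stems whose second-to-last letter is 'w' add the prefix ve-; stems whose second-to-last letter is 'l' or 't' add ti- … -et around the stem.
So behihm → fabehihmum.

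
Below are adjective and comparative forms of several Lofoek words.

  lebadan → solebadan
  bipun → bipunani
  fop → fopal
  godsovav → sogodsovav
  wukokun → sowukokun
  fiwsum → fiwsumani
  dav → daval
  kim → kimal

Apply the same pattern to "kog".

kim and fiwsum both end in -m yet inflect differently (kimal, fiwsumani), so the final letter is not what conditions the rule; the number of vowels is.
"kog" has 1 vowel. The stems with 1 vowel (kim → kimal, fop → fopal, dav → daval) add -al.
So kog → kogal.

kogal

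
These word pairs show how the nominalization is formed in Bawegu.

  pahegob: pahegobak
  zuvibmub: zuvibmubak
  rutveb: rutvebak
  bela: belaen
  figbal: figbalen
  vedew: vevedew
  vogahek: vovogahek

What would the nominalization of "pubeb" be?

"pubeb" ends in -b. The stems ending in -b (pahegob → pahegobak, zuvibmub → zuvibmubak, rutveb → rutvebak) add -ak.
So pubeb → pubebak.

pubebak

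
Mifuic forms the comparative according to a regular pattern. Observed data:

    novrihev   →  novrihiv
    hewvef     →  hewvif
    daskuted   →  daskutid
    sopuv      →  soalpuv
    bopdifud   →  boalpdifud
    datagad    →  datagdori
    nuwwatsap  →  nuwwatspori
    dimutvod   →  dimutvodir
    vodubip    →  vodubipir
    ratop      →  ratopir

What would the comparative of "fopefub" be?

novrihev and sopuv both end in -v yet inflect differently (novrihiv, soalpuv), so the final letter is not what conditions the rule; the last vowel is.
"fopefub" has last vowel 'u'. The stems whose last vowel is 'u' (sopuv → soalpuv, bopdifud → boalpdifud) insert -al- after the first vowel.
The other patterns: stems whose last vowel is 'e' change the last vowel to 'i'; stems whose last vowel is 'a' delete the last vowel and add -ori; stems whose last vowel is 'i' or 'o' add -ir.
So fopefub → foalpefub.

foalpefub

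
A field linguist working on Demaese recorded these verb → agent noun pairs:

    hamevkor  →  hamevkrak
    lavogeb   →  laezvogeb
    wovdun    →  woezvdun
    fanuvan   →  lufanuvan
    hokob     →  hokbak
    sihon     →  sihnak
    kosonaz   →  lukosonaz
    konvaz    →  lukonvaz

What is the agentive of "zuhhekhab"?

wovdun and fanuvan both end in -n yet inflect differently (woezvdun, lufanuvan), so the final letter is not what conditions the rule; the last vowel is.
"zuhhekhab" has last vowel 'a'. The stems whose last vowel is 'a' (kosonaz → lukosonaz, konvaz → lukonvaz, fanuvan → lufanuvan) add the prefix lu-.
The other patterns: stems whose last vowel is 'e' or 'u' insert -ez- after the first vowel; stems whose last vowel is 'o' delete the last vowel and add -ak.
So zuhhekhab → luzuhhekhab.

luzuhhekhab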